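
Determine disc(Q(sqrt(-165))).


For K = Q(sqrt(d)) with d squarefree: disc(K) = d if d = 1 mod 4, and disc(K) = 4d if d = 2 or 3 mod 4.
Here d = -165, and d mod 4 = 3.
d = 3 mod 4, not 1 (O_K = Z[sqrt(d)]), so disc(K) = 4d = 4 * (-165) = -660

-660


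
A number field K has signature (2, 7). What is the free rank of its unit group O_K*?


By Dirichlet's unit theorem:
rank = r1 + r2 - 1
= 2 + 7 - 1
= 8

8


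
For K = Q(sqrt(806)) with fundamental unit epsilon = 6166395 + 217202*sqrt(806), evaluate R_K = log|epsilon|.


epsilon = 6166395 + 217202*sqrt(806)
= 1.2333e+07
R = ln(1.2333e+07)
= 16.3278

16.3278


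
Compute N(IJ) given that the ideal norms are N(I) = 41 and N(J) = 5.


N(IJ) = N(I) * N(J)
= 41 * 5
= 205

205


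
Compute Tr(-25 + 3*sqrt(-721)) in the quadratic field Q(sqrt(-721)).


Tr(a + b*sqrt(d)) = (a + b*sqrt(d)) + (a - b*sqrt(d)) = 2a
= 2 * (-25)
= -50

-50


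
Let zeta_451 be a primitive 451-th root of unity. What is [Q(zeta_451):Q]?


The degree equals Euler's totient phi(451).
451 = 11 * 41
phi(451) = 400

400


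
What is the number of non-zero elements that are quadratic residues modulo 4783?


For prime p, the number of non-zero quadratic residues is (p-1)/2.
= (4783-1)/2
= 2391

2391


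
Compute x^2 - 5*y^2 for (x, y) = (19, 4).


x^2 - d*y^2
= 19^2 - 5*4^2
= 361 - 80
= 281

281


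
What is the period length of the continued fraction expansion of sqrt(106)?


Run the CF algorithm for sqrt(106).
a_0 = floor(sqrt(106)) = 10; set m_0=0, q_0=1.
Recurrence: m' = q*a - m,  q' = (d - m'^2)/q,  a' = floor((a_0 + m')/q').
  step 1: m=10, q=6, a=3
  step 2: m=8, q=7, a=2
  step 3: m=6, q=10, a=1
  step 4: m=4, q=9, a=1
  step 5: m=5, q=9, a=1
  step 6: m=4, q=10, a=1
  step 7: m=6, q=7, a=2
  step 8: m=8, q=6, a=3
  step 9: m=10, q=1, a=20
a_9 = 2*a_0 = 20, so the period closes here.
sqrt(106) = [10; 3, 2, 1, 1, 1, 1, 2, 3, 20]
Period length = 9

9


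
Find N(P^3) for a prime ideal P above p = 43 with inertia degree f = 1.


N(P^a) = p^(a*f)
= 43^(3*1)
= 43^3
= 79507

79507


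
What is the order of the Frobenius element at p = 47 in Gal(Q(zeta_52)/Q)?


The Frobenius at p in Gal(Q(zeta_n)/Q) = (Z/nZ)* is the class of p, so its order is ord_52(47), the smallest k >= 1 with 47^k = 1 mod 52.
n = 52 = 2^2 * 13, phi(52) = 24; the order divides phi(n).
Divisors of 24: 1, 2, 3, 4, 6, 8, 12, 24
Repeated squaring mod 52: 47^1 = 47, 47^2 = 25, 47^4 = 1, 47^8 = 1, 47^16 = 1
Test divisors in increasing order:
  k=1: 47^1 = 47 mod 52
  k=2: 47^2 = 25 mod 52
  k=3: 47^3 = 25 * 47 = 31 mod 52
  k=4: 47^4 = 1 mod 52  <- first divisor giving 1
Order = 4

4


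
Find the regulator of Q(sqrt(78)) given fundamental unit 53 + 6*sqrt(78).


epsilon = 53 + 6*sqrt(78)
= 105.9906
R = ln(105.9906)
= 4.6634

4.6634


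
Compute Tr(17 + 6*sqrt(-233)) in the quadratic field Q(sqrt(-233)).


Tr(a + b*sqrt(d)) = (a + b*sqrt(d)) + (a - b*sqrt(d)) = 2a
= 2 * (17)
= 34

34


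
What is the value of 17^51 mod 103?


p = 103 is prime and the exponent is (p-1)/2 = 51, so by Euler's criterion 17^51 = (17/103) = +1 or -1 mod 103.
Compute by square-and-multiply:
  51 = 32 + 16 + 2 + 1 (binary 110011)
  Repeated squaring mod 103: 17^1 = 17, 17^2 = 83, 17^4 = 91, 17^8 = 41, 17^16 = 33, 17^32 = 59
  17^51 = 17^32 * 17^16 * 17^2 * 17^1 = 59 * 33 * 83 * 17 mod 103
    59 * 33 = 1947 = 93 mod 103
    93 * 83 = 7719 = 97 mod 103
    97 * 17 = 1649 = 1 mod 103
  17^51 = 1 mod 103
Result 1: 17 is a quadratic residue mod 103.
17^51 mod 103 = 1

1


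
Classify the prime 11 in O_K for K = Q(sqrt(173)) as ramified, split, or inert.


K = Q(sqrt(173)). Since d mod 4 = 1, disc(K) = 173.
Check p | disc: 173 mod 11 = 8.
p does not divide disc. Compute Legendre symbol (d/p):
8^((11-1)/2) mod 11 = -1
(d/p) = -1, so p is inert: (p) stays prime with e=1, f=2, g=1.
Therefore p is inert.

inert


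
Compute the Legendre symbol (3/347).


p = 347 is prime, so compute (3/347) with the reciprocity algorithm (Jacobi-symbol steps: pull out 2s via (2/n), flip via reciprocity, reduce):
  reciprocity: (3/347) -> -(347/3)
  reduce: (2/3)
  pull out 2: (2/3) = -1  (since 3 mod 8 = 3)
  (1/3) = 1
Product of signs = 1
(3/347) = 1

1


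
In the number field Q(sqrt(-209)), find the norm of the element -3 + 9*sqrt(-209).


N(a + b*sqrt(d)) = a^2 - d*b^2
= (-3)^2 - (-209)*(9)^2
= 9 + 16929
= 16938

16938


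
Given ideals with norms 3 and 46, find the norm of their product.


N(IJ) = N(I) * N(J)
= 3 * 46
= 138

138


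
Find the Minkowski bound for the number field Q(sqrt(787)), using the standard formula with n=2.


d = 787, d mod 4 = 3, so disc(K) = 4d = 3148; |disc(K)| = 3148
Real quadratic field, so n = 2, s = r2 = 0, r1 = 2
M = (n!/n^n) * (4/pi)^s * sqrt(|disc(K)|) = (2!/2^2) * (4/pi)^0 * sqrt(3148)
= 0.5 * 1.000000 * 56.107041
= 28.0535

28.0535


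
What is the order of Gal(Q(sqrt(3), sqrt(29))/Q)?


The 2 square roots of distinct primes are multiplicatively independent over Q,
so [K:Q] = 2^2 and Gal(K/Q) is isomorphic to (Z/2Z)^2.
|Gal| = 2^2 = 4

4


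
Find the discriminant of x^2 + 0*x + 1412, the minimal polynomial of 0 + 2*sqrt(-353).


The element 0 + 2*sqrt(-353) has minimal polynomial:
x^2 + 0*x + 1412
Discriminant = (0)^2 - 4*(1412)
= 0 - 5648
= -5648

-5648


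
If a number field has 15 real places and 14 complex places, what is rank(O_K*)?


By Dirichlet's unit theorem:
rank = r1 + r2 - 1
= 15 + 14 - 1
= 28

28


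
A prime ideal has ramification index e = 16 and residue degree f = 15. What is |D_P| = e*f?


|D_P| = e * f
= 16 * 15
= 240

240


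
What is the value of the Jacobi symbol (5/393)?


Compute (5/393) via quadratic reciprocity:
  reciprocity: (5/393) -> +(393/5)
  reduce: (3/5)
  reciprocity: (3/5) -> +(5/3)
  reduce: (2/3)
  pull out 2: (2/3) = -1  (since 3 mod 8 = 3)
  (1/3) = 1
Product of signs = -1

-1


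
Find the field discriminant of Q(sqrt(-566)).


For K = Q(sqrt(d)) with d squarefree: disc(K) = d if d = 1 mod 4, and disc(K) = 4d if d = 2 or 3 mod 4.
Here d = -566, and d mod 4 = 2.
d = 2 mod 4, not 1 (O_K = Z[sqrt(d)]), so disc(K) = 4d = 4 * (-566) = -2264

-2264


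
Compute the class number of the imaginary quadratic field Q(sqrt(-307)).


K = Q(sqrt(-307)). d mod 4 = 1, so D = disc(K) = d = -307
h(K) equals the number of primitive reduced positive-definite forms (a, b, c) = a*x^2 + b*x*y + c*y^2 with b^2 - 4ac = D,
where reduced means |b| <= a <= c, with b >= 0 whenever |b| = a or a = c, and primitive means gcd(a, b, c) = 1.
Reduced forces 3a^2 <= |D| = 307, so 1 <= a <= 10; b must have the parity of D, and c = (b^2 - D)/(4a) must be an integer >= a.
Enumerate a = 1..10, b in [-a, a]:
  a=1: (1, 1, 77)  [1]
  a=2..6: none
  a=7: (7, -1, 11), (7, 1, 11)  [2]
  a=8..10: none
Total reduced forms: 1 + 2 = 3
h = 3

3


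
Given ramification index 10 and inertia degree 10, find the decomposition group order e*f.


|D_P| = e * f
= 10 * 10
= 100

100


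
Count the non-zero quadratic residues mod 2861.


For prime p, the number of non-zero quadratic residues is (p-1)/2.
= (2861-1)/2
= 1430

1430


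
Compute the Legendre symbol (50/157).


p = 157 is prime, so compute (50/157) with the reciprocity algorithm (Jacobi-symbol steps: pull out 2s via (2/n), flip via reciprocity, reduce):
  pull out 2: (2/157) = -1  (since 157 mod 8 = 5)
  reciprocity: (25/157) -> +(157/25)
  reduce: (7/25)
  reciprocity: (7/25) -> +(25/7)
  reduce: (4/7)
  pull out 2: (2/7) = +1  (since 7 mod 8 = 7)
  pull out 2: (2/7) = +1  (since 7 mod 8 = 7)
  (1/7) = 1
Product of signs = -1
(50/157) = -1

-1


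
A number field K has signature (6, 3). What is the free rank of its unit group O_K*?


By Dirichlet's unit theorem:
rank = r1 + r2 - 1
= 6 + 3 - 1
= 8

8


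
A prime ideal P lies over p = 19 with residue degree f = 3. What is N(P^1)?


N(P^a) = p^(a*f)
= 19^(1*3)
= 19^3
= 6859

6859


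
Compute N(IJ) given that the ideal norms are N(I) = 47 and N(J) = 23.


N(IJ) = N(I) * N(J)
= 47 * 23
= 1081

1081


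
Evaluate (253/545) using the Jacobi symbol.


Compute (253/545) via quadratic reciprocity:
  reciprocity: (253/545) -> +(545/253)
  reduce: (39/253)
  reciprocity: (39/253) -> +(253/39)
  reduce: (19/39)
  reciprocity: (19/39) -> -(39/19)
  reduce: (1/19)
  (1/19) = 1
Product of signs = -1

-1


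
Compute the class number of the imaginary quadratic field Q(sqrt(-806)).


K = Q(sqrt(-806)). d mod 4 = 2, so D = disc(K) = 4d = -3224
h(K) equals the number of primitive reduced positive-definite forms (a, b, c) = a*x^2 + b*x*y + c*y^2 with b^2 - 4ac = D,
where reduced means |b| <= a <= c, with b >= 0 whenever |b| = a or a = c, and primitive means gcd(a, b, c) = 1.
Reduced forces 3a^2 <= |D| = 3224, so 1 <= a <= 32; b must have the parity of D, and c = (b^2 - D)/(4a) must be an integer >= a.
Enumerate a = 1..32, b in [-a, a]:
  a=1: (1, 0, 806)  [1]
  a=2: (2, 0, 403)  [1]
  a=3: (3, -2, 269), (3, 2, 269)  [2]
  a=4: none
  a=5: (5, -4, 162), (5, 4, 162)  [2]
  a=6: (6, -4, 135), (6, 4, 135)  [2]
  a=7..8: none
  a=9: (9, -4, 90), (9, 4, 90)  [2]
  a=10: (10, -4, 81), (10, 4, 81)  [2]
  a=11..12: none
  a=13: (13, 0, 62)  [1]
  a=14: none
  a=15: (15, -14, 57), (15, -4, 54), (15, 4, 54), (15, 14, 57)  [4]
  a=16..17: none
  a=18: (18, -4, 45), (18, 4, 45)  [2]
  a=19: (19, -14, 45), (19, 14, 45)  [2]
  a=20..24: none
  a=25: (25, -24, 38), (25, 24, 38)  [2]
  a=26: (26, 0, 31)  [1]
  a=27: (27, -4, 30), (27, 4, 30)  [2]
  a=28: none
  a=29: (29, -16, 30), (29, 16, 30)  [2]
  a=30..32: none
Total reduced forms: 1 + 1 + 2 + 2 + 2 + 2 + 2 + 1 + 4 + 2 + 2 + 2 + 1 + 2 + 2 = 28
h = 28

28


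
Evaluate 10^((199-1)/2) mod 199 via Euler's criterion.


p = 199 is prime and the exponent is (p-1)/2 = 99, so by Euler's criterion 10^99 = (10/199) = +1 or -1 mod 199.
Compute by square-and-multiply:
  99 = 64 + 32 + 2 + 1 (binary 1100011)
  Repeated squaring mod 199: 10^1 = 10, 10^2 = 100, 10^4 = 50, 10^8 = 112, 10^16 = 7, 10^32 = 49, 10^64 = 13
  10^99 = 10^64 * 10^32 * 10^2 * 10^1 = 13 * 49 * 100 * 10 mod 199
    13 * 49 = 637 = 40 mod 199
    40 * 100 = 4000 = 20 mod 199
    20 * 10 = 200 = 1 mod 199
  10^99 = 1 mod 199
Result 1: 10 is a quadratic residue mod 199.
10^99 mod 199 = 1

1


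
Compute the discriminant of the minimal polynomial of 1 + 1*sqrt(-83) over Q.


The element 1 + 1*sqrt(-83) has minimal polynomial:
x^2 - 2*x + 84
Discriminant = (-2)^2 - 4*(84)
= 4 - 336
= -332

-332


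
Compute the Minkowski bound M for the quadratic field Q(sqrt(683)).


d = 683, d mod 4 = 3, so disc(K) = 4d = 2732; |disc(K)| = 2732
Real quadratic field, so n = 2, s = r2 = 0, r1 = 2
M = (n!/n^n) * (4/pi)^s * sqrt(|disc(K)|) = (2!/2^2) * (4/pi)^0 * sqrt(2732)
= 0.5 * 1.000000 * 52.268537
= 26.1343

26.1343


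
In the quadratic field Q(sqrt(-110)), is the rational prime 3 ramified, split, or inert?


K = Q(sqrt(-110)). Since d mod 4 = 2, disc(K) = -440.
Check p | disc: -440 mod 3 = 1.
p does not divide disc. Compute Legendre symbol (d/p):
1^((3-1)/2) mod 3 = 1
(d/p) = 1, so p splits: (p) = P*P' with e=1, f=1, g=2.
Therefore p is split.

split


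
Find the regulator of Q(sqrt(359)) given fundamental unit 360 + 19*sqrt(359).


epsilon = 360 + 19*sqrt(359)
= 719.9986
R = ln(719.9986)
= 6.5792

6.5792


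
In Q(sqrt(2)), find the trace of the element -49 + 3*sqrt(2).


Tr(a + b*sqrt(d)) = (a + b*sqrt(d)) + (a - b*sqrt(d)) = 2a
= 2 * (-49)
= -98

-98


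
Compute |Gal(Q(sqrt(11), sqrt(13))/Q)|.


The 2 square roots of distinct primes are multiplicatively independent over Q,
so [K:Q] = 2^2 and Gal(K/Q) is isomorphic to (Z/2Z)^2.
|Gal| = 2^2 = 4

4


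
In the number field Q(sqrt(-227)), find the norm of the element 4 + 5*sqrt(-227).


N(a + b*sqrt(d)) = a^2 - d*b^2
= (4)^2 - (-227)*(5)^2
= 16 + 5675
= 5691

5691


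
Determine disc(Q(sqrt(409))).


For K = Q(sqrt(d)) with d squarefree: disc(K) = d if d = 1 mod 4, and disc(K) = 4d if d = 2 or 3 mod 4.
Here d = 409, and d mod 4 = 1.
d = 1 mod 4 (O_K = Z[(1+sqrt(d))/2]), so disc(K) = d = 409

409


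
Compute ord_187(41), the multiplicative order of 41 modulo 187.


We want ord_187(41), the smallest k >= 1 with 41^k = 1 mod 187.
n = 187 = 11 * 17, phi(187) = 160; the order divides phi(n).
Divisors of 160: 1, 2, 4, 5, 8, 10, 16, 20, 32, 40, 80, 160
Repeated squaring mod 187: 41^1 = 41, 41^2 = 185, 41^4 = 4, 41^8 = 16, 41^16 = 69, 41^32 = 86, 41^64 = 103, 41^128 = 137
Test divisors in increasing order:
  k=1: 41^1 = 41 mod 187
  k=2: 41^2 = 185 mod 187
  k=4: 41^4 = 4 mod 187
  k=5: 41^5 = 4 * 41 = 164 mod 187
  k=8: 41^8 = 16 mod 187
  k=10: 41^10 = 16 * 185 = 155 mod 187
  k=16: 41^16 = 69 mod 187
  k=20: 41^20 = 69 * 4 = 89 mod 187
  k=32: 41^32 = 86 mod 187
  k=40: 41^40 = 86 * 16 = 67 mod 187
  k=80: 41^80 = 103 * 69 = 1 mod 187  <- first divisor giving 1
Order = 80

80


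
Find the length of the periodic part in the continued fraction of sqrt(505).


Run the CF algorithm for sqrt(505).
a_0 = floor(sqrt(505)) = 22; set m_0=0, q_0=1.
Recurrence: m' = q*a - m,  q' = (d - m'^2)/q,  a' = floor((a_0 + m')/q').
  step 1: m=22, q=21, a=2
  step 2: m=20, q=5, a=8
  step 3: m=20, q=21, a=2
  step 4: m=22, q=1, a=44
a_4 = 2*a_0 = 44, so the period closes here.
sqrt(505) = [22; 2, 8, 2, 44]
Period length = 4

4


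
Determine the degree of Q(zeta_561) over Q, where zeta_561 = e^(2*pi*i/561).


The degree equals Euler's totient phi(561).
561 = 3 * 11 * 17
phi(561) = 320

320


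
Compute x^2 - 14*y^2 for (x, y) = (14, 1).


x^2 - d*y^2
= 14^2 - 14*1^2
= 196 - 14
= 182

182


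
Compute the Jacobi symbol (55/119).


Compute (55/119) via quadratic reciprocity:
  reciprocity: (55/119) -> -(119/55)
  reduce: (9/55)
  reciprocity: (9/55) -> +(55/9)
  reduce: (1/9)
  (1/9) = 1
Product of signs = -1

-1


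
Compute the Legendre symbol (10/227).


p = 227 is prime, so compute (10/227) with the reciprocity algorithm (Jacobi-symbol steps: pull out 2s via (2/n), flip via reciprocity, reduce):
  pull out 2: (2/227) = -1  (since 227 mod 8 = 3)
  reciprocity: (5/227) -> +(227/5)
  reduce: (2/5)
  pull out 2: (2/5) = -1  (since 5 mod 8 = 5)
  (1/5) = 1
Product of signs = 1
(10/227) = 1

1


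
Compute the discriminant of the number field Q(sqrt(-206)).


For K = Q(sqrt(d)) with d squarefree: disc(K) = d if d = 1 mod 4, and disc(K) = 4d if d = 2 or 3 mod 4.
Here d = -206, and d mod 4 = 2.
d = 2 mod 4, not 1 (O_K = Z[sqrt(d)]), so disc(K) = 4d = 4 * (-206) = -824

-824


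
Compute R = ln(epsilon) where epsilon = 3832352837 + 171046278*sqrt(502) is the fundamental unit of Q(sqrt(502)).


epsilon = 3832352837 + 171046278*sqrt(502)
= 7.6647e+09
R = ln(7.6647e+09)
= 22.7599

22.7599


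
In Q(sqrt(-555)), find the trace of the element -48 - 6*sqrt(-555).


Tr(a + b*sqrt(d)) = (a + b*sqrt(d)) + (a - b*sqrt(d)) = 2a
= 2 * (-48)
= -96

-96


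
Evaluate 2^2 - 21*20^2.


x^2 - d*y^2
= 2^2 - 21*20^2
= 4 - 8400
= -8396

-8396


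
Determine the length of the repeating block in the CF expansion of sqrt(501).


Run the CF algorithm for sqrt(501).
a_0 = floor(sqrt(501)) = 22; set m_0=0, q_0=1.
Recurrence: m' = q*a - m,  q' = (d - m'^2)/q,  a' = floor((a_0 + m')/q').
  step 1: m=22, q=17, a=2
  step 2: m=12, q=21, a=1
  step 3: m=9, q=20, a=1
  step 4: m=11, q=19, a=1
  step 5: m=8, q=23, a=1
  step 6: m=15, q=12, a=3
  step 7: m=21, q=5, a=8
  step 8: m=19, q=28, a=1
  step 9: m=9, q=15, a=2
  step 10: m=21, q=4, a=10
  step 11: m=19, q=35, a=1
  step 12: m=16, q=7, a=5
  step 13: m=19, q=20, a=2
  step 14: m=21, q=3, a=14
  step 15: m=21, q=20, a=2
  step 16: m=19, q=7, a=5
  step 17: m=16, q=35, a=1
  step 18: m=19, q=4, a=10
  step 19: m=21, q=15, a=2
  step 20: m=9, q=28, a=1
  step 21: m=19, q=5, a=8
  step 22: m=21, q=12, a=3
  step 23: m=15, q=23, a=1
  step 24: m=8, q=19, a=1
  step 25: m=11, q=20, a=1
  step 26: m=9, q=21, a=1
  step 27: m=12, q=17, a=2
  step 28: m=22, q=1, a=44
a_28 = 2*a_0 = 44, so the period closes here.
sqrt(501) = [22; 2, 1, 1, 1, 1, 3, 8, 1, 2, 10, 1, 5, 2, 14, 2, 5, 1, 10, 2, 1, 8, 3, 1, 1, 1, 1, 2, 44]
Period length = 28

28


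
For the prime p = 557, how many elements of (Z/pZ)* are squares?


For prime p, the number of non-zero quadratic residues is (p-1)/2.
= (557-1)/2
= 278

278


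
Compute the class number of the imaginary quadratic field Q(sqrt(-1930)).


K = Q(sqrt(-1930)). d mod 4 = 2, so D = disc(K) = 4d = -7720
h(K) equals the number of primitive reduced positive-definite forms (a, b, c) = a*x^2 + b*x*y + c*y^2 with b^2 - 4ac = D,
where reduced means |b| <= a <= c, with b >= 0 whenever |b| = a or a = c, and primitive means gcd(a, b, c) = 1.
Reduced forces 3a^2 <= |D| = 7720, so 1 <= a <= 50; b must have the parity of D, and c = (b^2 - D)/(4a) must be an integer >= a.
Enumerate a = 1..50, b in [-a, a]:
  a=1: (1, 0, 1930)  [1]
  a=2: (2, 0, 965)  [1]
  a=3..4: none
  a=5: (5, 0, 386)  [1]
  a=6: none
  a=7: (7, -6, 277), (7, 6, 277)  [2]
  a=8..9: none
  a=10: (10, 0, 193)  [1]
  a=11..13: none
  a=14: (14, -8, 139), (14, 8, 139)  [2]
  a=15..16: none
  a=17: (17, -10, 115), (17, 10, 115)  [2]
  a=18..22: none
  a=23: (23, -10, 85), (23, 10, 85)  [2]
  a=24..28: none
  a=29: (29, -20, 70), (29, 20, 70)  [2]
  a=30..33: none
  a=34: (34, -24, 61), (34, 24, 61)  [2]
  a=35: (35, -20, 58), (35, 20, 58)  [2]
  a=36..45: none
  a=46: (46, -36, 49), (46, 36, 49)  [2]
  a=47..50: none
Total reduced forms: 1 + 1 + 1 + 2 + 1 + 2 + 2 + 2 + 2 + 2 + 2 + 2 = 20
h = 20

20


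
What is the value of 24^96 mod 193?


p = 193 is prime and the exponent is (p-1)/2 = 96, so by Euler's criterion 24^96 = (24/193) = +1 or -1 mod 193.
Compute by square-and-multiply:
  96 = 64 + 32 (binary 1100000)
  Repeated squaring mod 193: 24^1 = 24, 24^2 = 190, 24^4 = 9, 24^8 = 81, 24^16 = 192, 24^32 = 1, 24^64 = 1
  24^96 = 24^64 * 24^32 = 1 * 1 mod 193
    1 * 1 = 1 = 1 mod 193
  24^96 = 1 mod 193
Result 1: 24 is a quadratic residue mod 193.
24^96 mod 193 = 1

1


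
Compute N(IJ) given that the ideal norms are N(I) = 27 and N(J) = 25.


N(IJ) = N(I) * N(J)
= 27 * 25
= 675

675


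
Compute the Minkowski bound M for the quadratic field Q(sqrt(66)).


d = 66, d mod 4 = 2, so disc(K) = 4d = 264; |disc(K)| = 264
Real quadratic field, so n = 2, s = r2 = 0, r1 = 2
M = (n!/n^n) * (4/pi)^s * sqrt(|disc(K)|) = (2!/2^2) * (4/pi)^0 * sqrt(264)
= 0.5 * 1.000000 * 16.248077
= 8.1240

8.1240


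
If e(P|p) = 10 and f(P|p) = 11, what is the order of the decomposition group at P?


|D_P| = e * f
= 10 * 11
= 110

110


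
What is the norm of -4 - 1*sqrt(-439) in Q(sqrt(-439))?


N(a + b*sqrt(d)) = a^2 - d*b^2
= (-4)^2 - (-439)*(-1)^2
= 16 + 439
= 455

455


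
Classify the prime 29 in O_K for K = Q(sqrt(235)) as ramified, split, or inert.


K = Q(sqrt(235)). Since d mod 4 = 3, disc(K) = 940.
Check p | disc: 940 mod 29 = 12.
p does not divide disc. Compute Legendre symbol (d/p):
3^((29-1)/2) mod 29 = -1
(d/p) = -1, so p is inert: (p) stays prime with e=1, f=2, g=1.
Therefore p is inert.

inert


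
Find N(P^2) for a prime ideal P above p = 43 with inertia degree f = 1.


N(P^a) = p^(a*f)
= 43^(2*1)
= 43^2
= 1849

1849


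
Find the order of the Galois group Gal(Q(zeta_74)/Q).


|Gal(Q(zeta_74)/Q)| = phi(74)
= 36

36


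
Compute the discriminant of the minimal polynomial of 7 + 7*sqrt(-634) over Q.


The element 7 + 7*sqrt(-634) has minimal polynomial:
x^2 - 14*x + 31115
Discriminant = (-14)^2 - 4*(31115)
= 196 - 124460
= -124264

-124264


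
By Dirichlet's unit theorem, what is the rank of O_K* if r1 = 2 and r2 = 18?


By Dirichlet's unit theorem:
rank = r1 + r2 - 1
= 2 + 18 - 1
= 19

19


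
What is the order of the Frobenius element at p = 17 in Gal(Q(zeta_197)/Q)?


The Frobenius at p in Gal(Q(zeta_n)/Q) = (Z/nZ)* is the class of p, so its order is ord_197(17), the smallest k >= 1 with 17^k = 1 mod 197.
n = 197 = 197, phi(197) = 196; the order divides phi(n).
Divisors of 196: 1, 2, 4, 7, 14, 28, 49, 98, 196
Repeated squaring mod 197: 17^1 = 17, 17^2 = 92, 17^4 = 190, 17^8 = 49, 17^16 = 37, 17^32 = 187, 17^64 = 100, 17^128 = 150
Test divisors in increasing order:
  k=1: 17^1 = 17 mod 197
  k=2: 17^2 = 92 mod 197
  k=4: 17^4 = 190 mod 197
  k=7: 17^7 = 190 * 92 * 17 = 84 mod 197
  k=14: 17^14 = 49 * 190 * 92 = 161 mod 197
  k=28: 17^28 = 37 * 49 * 190 = 114 mod 197
  k=49: 17^49 = 187 * 37 * 17 = 14 mod 197
  k=98: 17^98 = 100 * 187 * 92 = 196 mod 197
  k=196: 17^196 = 150 * 100 * 190 = 1 mod 197  <- first divisor giving 1
Order = 196

196


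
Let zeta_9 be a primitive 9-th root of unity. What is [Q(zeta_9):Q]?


The degree equals Euler's totient phi(9).
9 = 3^2
phi(9) = 6

6


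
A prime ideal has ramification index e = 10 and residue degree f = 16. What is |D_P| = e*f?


|D_P| = e * f
= 10 * 16
= 160

160


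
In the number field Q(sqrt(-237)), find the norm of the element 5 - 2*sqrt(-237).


N(a + b*sqrt(d)) = a^2 - d*b^2
= (5)^2 - (-237)*(-2)^2
= 25 + 948
= 973

973


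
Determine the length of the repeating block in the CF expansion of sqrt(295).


Run the CF algorithm for sqrt(295).
a_0 = floor(sqrt(295)) = 17; set m_0=0, q_0=1.
Recurrence: m' = q*a - m,  q' = (d - m'^2)/q,  a' = floor((a_0 + m')/q').
  step 1: m=17, q=6, a=5
  step 2: m=13, q=21, a=1
  step 3: m=8, q=11, a=2
  step 4: m=14, q=9, a=3
  step 5: m=13, q=14, a=2
  step 6: m=15, q=5, a=6
  step 7: m=15, q=14, a=2
  step 8: m=13, q=9, a=3
  step 9: m=14, q=11, a=2
  step 10: m=8, q=21, a=1
  step 11: m=13, q=6, a=5
  step 12: m=17, q=1, a=34
a_12 = 2*a_0 = 34, so the period closes here.
sqrt(295) = [17; 5, 1, 2, 3, 2, 6, 2, 3, 2, 1, 5, 34]
Period length = 12

12


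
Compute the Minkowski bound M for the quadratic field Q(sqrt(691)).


d = 691, d mod 4 = 3, so disc(K) = 4d = 2764; |disc(K)| = 2764
Real quadratic field, so n = 2, s = r2 = 0, r1 = 2
M = (n!/n^n) * (4/pi)^s * sqrt(|disc(K)|) = (2!/2^2) * (4/pi)^0 * sqrt(2764)
= 0.5 * 1.000000 * 52.573758
= 26.2869

26.2869


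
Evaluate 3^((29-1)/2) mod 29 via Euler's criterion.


p = 29 is prime and the exponent is (p-1)/2 = 14, so by Euler's criterion 3^14 = (3/29) = +1 or -1 mod 29.
Compute by square-and-multiply:
  14 = 8 + 4 + 2 (binary 1110)
  Repeated squaring mod 29: 3^1 = 3, 3^2 = 9, 3^4 = 23, 3^8 = 7
  3^14 = 3^8 * 3^4 * 3^2 = 7 * 23 * 9 mod 29
    7 * 23 = 161 = 16 mod 29
    16 * 9 = 144 = 28 mod 29
  3^14 = 28 mod 29
Result 28 = p - 1 = -1 mod 29: 3 is a quadratic non-residue mod 29. As a residue in [0, p-1] the value is 28.
3^14 mod 29 = 28

28


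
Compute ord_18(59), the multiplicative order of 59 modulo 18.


We want ord_18(59), the smallest k >= 1 with 59^k = 1 mod 18.
n = 18 = 2 * 3^2, phi(18) = 6; the order divides phi(n).
Divisors of 6: 1, 2, 3, 6
Repeated squaring mod 18: 59^1 = 5, 59^2 = 7, 59^4 = 13
Test divisors in increasing order:
  k=1: 59^1 = 5 mod 18
  k=2: 59^2 = 7 mod 18
  k=3: 59^3 = 7 * 5 = 17 mod 18
  k=6: 59^6 = 13 * 7 = 1 mod 18  <- first divisor giving 1
Order = 6

6


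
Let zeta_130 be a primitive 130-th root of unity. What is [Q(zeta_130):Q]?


The degree equals Euler's totient phi(130).
130 = 2 * 5 * 13
phi(130) = 48

48


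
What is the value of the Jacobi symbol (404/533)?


Compute (404/533) via quadratic reciprocity:
  pull out 2: (2/533) = -1  (since 533 mod 8 = 5)
  pull out 2: (2/533) = -1  (since 533 mod 8 = 5)
  reciprocity: (101/533) -> +(533/101)
  reduce: (28/101)
  pull out 2: (2/101) = -1  (since 101 mod 8 = 5)
  pull out 2: (2/101) = -1  (since 101 mod 8 = 5)
  reciprocity: (7/101) -> +(101/7)
  reduce: (3/7)
  reciprocity: (3/7) -> -(7/3)
  reduce: (1/3)
  (1/3) = 1
Product of signs = -1

-1


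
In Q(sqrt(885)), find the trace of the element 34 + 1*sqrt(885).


Tr(a + b*sqrt(d)) = (a + b*sqrt(d)) + (a - b*sqrt(d)) = 2a
= 2 * (34)
= 68

68


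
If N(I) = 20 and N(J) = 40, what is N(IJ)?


N(IJ) = N(I) * N(J)
= 20 * 40
= 800

800


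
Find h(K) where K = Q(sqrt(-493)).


K = Q(sqrt(-493)). d mod 4 = 3, so D = disc(K) = 4d = -1972
h(K) equals the number of primitive reduced positive-definite forms (a, b, c) = a*x^2 + b*x*y + c*y^2 with b^2 - 4ac = D,
where reduced means |b| <= a <= c, with b >= 0 whenever |b| = a or a = c, and primitive means gcd(a, b, c) = 1.
Reduced forces 3a^2 <= |D| = 1972, so 1 <= a <= 25; b must have the parity of D, and c = (b^2 - D)/(4a) must be an integer >= a.
Enumerate a = 1..25, b in [-a, a]:
  a=1: (1, 0, 493)  [1]
  a=2: (2, 2, 247)  [1]
  a=3..6: none
  a=7: (7, -4, 71), (7, 4, 71)  [2]
  a=8..12: none
  a=13: (13, -2, 38), (13, 2, 38)  [2]
  a=14: (14, -10, 37), (14, 10, 37)  [2]
  a=15..16: none
  a=17: (17, 0, 29)  [1]
  a=18: none
  a=19: (19, -2, 26), (19, 2, 26)  [2]
  a=20..22: none
  a=23: (23, 12, 23)  [1]
  a=24..25: none
Total reduced forms: 1 + 1 + 2 + 2 + 2 + 1 + 2 + 1 = 12
h = 12

12


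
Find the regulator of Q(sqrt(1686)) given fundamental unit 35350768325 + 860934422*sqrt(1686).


epsilon = 35350768325 + 860934422*sqrt(1686)
= 7.0702e+10
R = ln(7.0702e+10)
= 24.9817

24.9817


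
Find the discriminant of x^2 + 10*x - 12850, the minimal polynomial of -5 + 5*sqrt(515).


The element -5 + 5*sqrt(515) has minimal polynomial:
x^2 + 10*x - 12850
Discriminant = (10)^2 - 4*(-12850)
= 100 + 51400
= 51500

51500


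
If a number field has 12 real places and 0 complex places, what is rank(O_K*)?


By Dirichlet's unit theorem:
rank = r1 + r2 - 1
= 12 + 0 - 1
= 11

11


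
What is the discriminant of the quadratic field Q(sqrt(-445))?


For K = Q(sqrt(d)) with d squarefree: disc(K) = d if d = 1 mod 4, and disc(K) = 4d if d = 2 or 3 mod 4.
Here d = -445, and d mod 4 = 3.
d = 3 mod 4, not 1 (O_K = Z[sqrt(d)]), so disc(K) = 4d = 4 * (-445) = -1780

-1780


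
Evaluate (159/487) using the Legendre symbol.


p = 487 is prime, so compute (159/487) with the reciprocity algorithm (Jacobi-symbol steps: pull out 2s via (2/n), flip via reciprocity, reduce):
  reciprocity: (159/487) -> -(487/159)
  reduce: (10/159)
  pull out 2: (2/159) = +1  (since 159 mod 8 = 7)
  reciprocity: (5/159) -> +(159/5)
  reduce: (4/5)
  pull out 2: (2/5) = -1  (since 5 mod 8 = 5)
  pull out 2: (2/5) = -1  (since 5 mod 8 = 5)
  (1/5) = 1
Product of signs = -1
(159/487) = -1

-1


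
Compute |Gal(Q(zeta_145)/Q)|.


|Gal(Q(zeta_145)/Q)| = phi(145)
= 112

112


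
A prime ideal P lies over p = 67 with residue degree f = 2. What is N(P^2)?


N(P^a) = p^(a*f)
= 67^(2*2)
= 67^4
= 20151121

20151121


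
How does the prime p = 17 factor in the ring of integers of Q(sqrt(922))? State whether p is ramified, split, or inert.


K = Q(sqrt(922)). Since d mod 4 = 2, disc(K) = 3688.
Check p | disc: 3688 mod 17 = 16.
p does not divide disc. Compute Legendre symbol (d/p):
4^((17-1)/2) mod 17 = 1
(d/p) = 1, so p splits: (p) = P*P' with e=1, f=1, g=2.
Therefore p is split.

split


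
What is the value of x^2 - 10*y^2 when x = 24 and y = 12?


x^2 - d*y^2
= 24^2 - 10*12^2
= 576 - 1440
= -864

-864


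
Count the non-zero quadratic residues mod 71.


For prime p, the number of non-zero quadratic residues is (p-1)/2.
= (71-1)/2
= 35

35


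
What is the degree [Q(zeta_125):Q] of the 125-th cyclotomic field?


The degree equals Euler's totient phi(125).
125 = 5^3
phi(125) = 100

100


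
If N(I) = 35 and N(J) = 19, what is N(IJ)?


N(IJ) = N(I) * N(J)
= 35 * 19
= 665

665


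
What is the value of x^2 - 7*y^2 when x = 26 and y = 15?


x^2 - d*y^2
= 26^2 - 7*15^2
= 676 - 1575
= -899

-899


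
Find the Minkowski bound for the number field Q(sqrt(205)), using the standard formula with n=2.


d = 205, d mod 4 = 1, so disc(K) = d = 205; |disc(K)| = 205
Real quadratic field, so n = 2, s = r2 = 0, r1 = 2
M = (n!/n^n) * (4/pi)^s * sqrt(|disc(K)|) = (2!/2^2) * (4/pi)^0 * sqrt(205)
= 0.5 * 1.000000 * 14.317821
= 7.1589

7.1589


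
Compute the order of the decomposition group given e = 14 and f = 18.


|D_P| = e * f
= 14 * 18
= 252

252


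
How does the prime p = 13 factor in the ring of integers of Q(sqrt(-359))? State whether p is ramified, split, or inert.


K = Q(sqrt(-359)). Since d mod 4 = 1, disc(K) = -359.
Check p | disc: -359 mod 13 = 5.
p does not divide disc. Compute Legendre symbol (d/p):
5^((13-1)/2) mod 13 = -1
(d/p) = -1, so p is inert: (p) stays prime with e=1, f=2, g=1.
Therefore p is inert.

inert


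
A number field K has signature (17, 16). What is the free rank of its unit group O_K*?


By Dirichlet's unit theorem:
rank = r1 + r2 - 1
= 17 + 16 - 1
= 32

32


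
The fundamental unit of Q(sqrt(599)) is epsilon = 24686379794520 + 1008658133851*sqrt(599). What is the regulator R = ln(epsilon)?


epsilon = 24686379794520 + 1008658133851*sqrt(599)
= 4.9373e+13
R = ln(4.9373e+13)
= 31.5304

31.5304


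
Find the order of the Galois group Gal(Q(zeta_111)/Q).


|Gal(Q(zeta_111)/Q)| = phi(111)
= 72

72


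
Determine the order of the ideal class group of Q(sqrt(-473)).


K = Q(sqrt(-473)). d mod 4 = 3, so D = disc(K) = 4d = -1892
h(K) equals the number of primitive reduced positive-definite forms (a, b, c) = a*x^2 + b*x*y + c*y^2 with b^2 - 4ac = D,
where reduced means |b| <= a <= c, with b >= 0 whenever |b| = a or a = c, and primitive means gcd(a, b, c) = 1.
Reduced forces 3a^2 <= |D| = 1892, so 1 <= a <= 25; b must have the parity of D, and c = (b^2 - D)/(4a) must be an integer >= a.
Enumerate a = 1..25, b in [-a, a]:
  a=1: (1, 0, 473)  [1]
  a=2: (2, 2, 237)  [1]
  a=3: (3, -2, 158), (3, 2, 158)  [2]
  a=4..5: none
  a=6: (6, -2, 79), (6, 2, 79)  [2]
  a=7..8: none
  a=9: (9, -4, 53), (9, 4, 53)  [2]
  a=10: none
  a=11: (11, 0, 43)  [1]
  a=12..17: none
  a=18: (18, -14, 29), (18, 14, 29)  [2]
  a=19..21: none
  a=22: (22, 22, 27)  [1]
  a=23..25: none
Total reduced forms: 1 + 1 + 2 + 2 + 2 + 1 + 2 + 1 = 12
h = 12

12


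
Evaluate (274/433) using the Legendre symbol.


p = 433 is prime, so compute (274/433) with the reciprocity algorithm (Jacobi-symbol steps: pull out 2s via (2/n), flip via reciprocity, reduce):
  pull out 2: (2/433) = +1  (since 433 mod 8 = 1)
  reciprocity: (137/433) -> +(433/137)
  reduce: (22/137)
  pull out 2: (2/137) = +1  (since 137 mod 8 = 1)
  reciprocity: (11/137) -> +(137/11)
  reduce: (5/11)
  reciprocity: (5/11) -> +(11/5)
  reduce: (1/5)
  (1/5) = 1
Product of signs = 1
(274/433) = 1

1


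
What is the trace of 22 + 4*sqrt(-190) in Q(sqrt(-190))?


Tr(a + b*sqrt(d)) = (a + b*sqrt(d)) + (a - b*sqrt(d)) = 2a
= 2 * (22)
= 44

44


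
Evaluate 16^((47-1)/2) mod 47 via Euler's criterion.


p = 47 is prime and the exponent is (p-1)/2 = 23, so by Euler's criterion 16^23 = (16/47) = +1 or -1 mod 47.
Compute by square-and-multiply:
  23 = 16 + 4 + 2 + 1 (binary 10111)
  Repeated squaring mod 47: 16^1 = 16, 16^2 = 21, 16^4 = 18, 16^8 = 42, 16^16 = 25
  16^23 = 16^16 * 16^4 * 16^2 * 16^1 = 25 * 18 * 21 * 16 mod 47
    25 * 18 = 450 = 27 mod 47
    27 * 21 = 567 = 3 mod 47
    3 * 16 = 48 = 1 mod 47
  16^23 = 1 mod 47
Result 1: 16 is a quadratic residue mod 47.
16^23 mod 47 = 1

1


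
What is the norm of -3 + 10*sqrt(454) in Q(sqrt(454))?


N(a + b*sqrt(d)) = a^2 - d*b^2
= (-3)^2 - (454)*(10)^2
= 9 - 45400
= -45391

-45391


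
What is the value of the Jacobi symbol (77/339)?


Compute (77/339) via quadratic reciprocity:
  reciprocity: (77/339) -> +(339/77)
  reduce: (31/77)
  reciprocity: (31/77) -> +(77/31)
  reduce: (15/31)
  reciprocity: (15/31) -> -(31/15)
  reduce: (1/15)
  (1/15) = 1
Product of signs = -1

-1


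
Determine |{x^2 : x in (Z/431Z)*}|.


For prime p, the number of non-zero quadratic residues is (p-1)/2.
= (431-1)/2
= 215

215


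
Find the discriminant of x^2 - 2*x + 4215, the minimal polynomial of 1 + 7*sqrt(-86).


The element 1 + 7*sqrt(-86) has minimal polynomial:
x^2 - 2*x + 4215
Discriminant = (-2)^2 - 4*(4215)
= 4 - 16860
= -16856

-16856


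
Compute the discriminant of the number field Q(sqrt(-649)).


For K = Q(sqrt(d)) with d squarefree: disc(K) = d if d = 1 mod 4, and disc(K) = 4d if d = 2 or 3 mod 4.
Here d = -649, and d mod 4 = 3.
d = 3 mod 4, not 1 (O_K = Z[sqrt(d)]), so disc(K) = 4d = 4 * (-649) = -2596

-2596


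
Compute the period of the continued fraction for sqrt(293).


Run the CF algorithm for sqrt(293).
a_0 = floor(sqrt(293)) = 17; set m_0=0, q_0=1.
Recurrence: m' = q*a - m,  q' = (d - m'^2)/q,  a' = floor((a_0 + m')/q').
  step 1: m=17, q=4, a=8
  step 2: m=15, q=17, a=1
  step 3: m=2, q=17, a=1
  step 4: m=15, q=4, a=8
  step 5: m=17, q=1, a=34
a_5 = 2*a_0 = 34, so the period closes here.
sqrt(293) = [17; 8, 1, 1, 8, 34]
Period length = 5

5


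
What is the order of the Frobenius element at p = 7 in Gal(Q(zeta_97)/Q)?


The Frobenius at p in Gal(Q(zeta_n)/Q) = (Z/nZ)* is the class of p, so its order is ord_97(7), the smallest k >= 1 with 7^k = 1 mod 97.
n = 97 = 97, phi(97) = 96; the order divides phi(n).
Divisors of 96: 1, 2, 3, 4, 6, 8, 12, 16, 24, 32, 48, 96
Repeated squaring mod 97: 7^1 = 7, 7^2 = 49, 7^4 = 73, 7^8 = 91, 7^16 = 36, 7^32 = 35, 7^64 = 61
Test divisors in increasing order:
  k=1: 7^1 = 7 mod 97
  k=2: 7^2 = 49 mod 97
  k=3: 7^3 = 49 * 7 = 52 mod 97
  k=4: 7^4 = 73 mod 97
  k=6: 7^6 = 73 * 49 = 85 mod 97
  k=8: 7^8 = 91 mod 97
  k=12: 7^12 = 91 * 73 = 47 mod 97
  k=16: 7^16 = 36 mod 97
  k=24: 7^24 = 36 * 91 = 75 mod 97
  k=32: 7^32 = 35 mod 97
  k=48: 7^48 = 35 * 36 = 96 mod 97
  k=96: 7^96 = 61 * 35 = 1 mod 97  <- first divisor giving 1
Order = 96

96


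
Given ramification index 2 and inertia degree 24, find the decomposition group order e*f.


|D_P| = e * f
= 2 * 24
= 48

48


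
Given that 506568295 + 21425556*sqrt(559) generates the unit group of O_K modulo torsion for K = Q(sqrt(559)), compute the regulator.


epsilon = 506568295 + 21425556*sqrt(559)
= 1.0131e+09
R = ln(1.0131e+09)
= 20.7363

20.7363


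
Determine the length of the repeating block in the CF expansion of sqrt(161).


Run the CF algorithm for sqrt(161).
a_0 = floor(sqrt(161)) = 12; set m_0=0, q_0=1.
Recurrence: m' = q*a - m,  q' = (d - m'^2)/q,  a' = floor((a_0 + m')/q').
  step 1: m=12, q=17, a=1
  step 2: m=5, q=8, a=2
  step 3: m=11, q=5, a=4
  step 4: m=9, q=16, a=1
  step 5: m=7, q=7, a=2
  step 6: m=7, q=16, a=1
  step 7: m=9, q=5, a=4
  step 8: m=11, q=8, a=2
  step 9: m=5, q=17, a=1
  step 10: m=12, q=1, a=24
a_10 = 2*a_0 = 24, so the period closes here.
sqrt(161) = [12; 1, 2, 4, 1, 2, 1, 4, 2, 1, 24]
Period length = 10

10


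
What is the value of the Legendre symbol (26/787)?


p = 787 is prime, so compute (26/787) with the reciprocity algorithm (Jacobi-symbol steps: pull out 2s via (2/n), flip via reciprocity, reduce):
  pull out 2: (2/787) = -1  (since 787 mod 8 = 3)
  reciprocity: (13/787) -> +(787/13)
  reduce: (7/13)
  reciprocity: (7/13) -> +(13/7)
  reduce: (6/7)
  pull out 2: (2/7) = +1  (since 7 mod 8 = 7)
  reciprocity: (3/7) -> -(7/3)
  reduce: (1/3)
  (1/3) = 1
Product of signs = 1
(26/787) = 1

1


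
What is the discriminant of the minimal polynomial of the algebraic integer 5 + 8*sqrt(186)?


The element 5 + 8*sqrt(186) has minimal polynomial:
x^2 - 10*x - 11879
Discriminant = (-10)^2 - 4*(-11879)
= 100 + 47516
= 47616

47616


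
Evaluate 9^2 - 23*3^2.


x^2 - d*y^2
= 9^2 - 23*3^2
= 81 - 207
= -126

-126


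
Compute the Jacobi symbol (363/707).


Compute (363/707) via quadratic reciprocity:
  reciprocity: (363/707) -> -(707/363)
  reduce: (344/363)
  pull out 2: (2/363) = -1  (since 363 mod 8 = 3)
  pull out 2: (2/363) = -1  (since 363 mod 8 = 3)
  pull out 2: (2/363) = -1  (since 363 mod 8 = 3)
  reciprocity: (43/363) -> -(363/43)
  reduce: (19/43)
  reciprocity: (19/43) -> -(43/19)
  reduce: (5/19)
  reciprocity: (5/19) -> +(19/5)
  reduce: (4/5)
  pull out 2: (2/5) = -1  (since 5 mod 8 = 5)
  pull out 2: (2/5) = -1  (since 5 mod 8 = 5)
  (1/5) = 1
Product of signs = 1

1


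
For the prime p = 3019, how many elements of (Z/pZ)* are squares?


For prime p, the number of non-zero quadratic residues is (p-1)/2.
= (3019-1)/2
= 1509

1509


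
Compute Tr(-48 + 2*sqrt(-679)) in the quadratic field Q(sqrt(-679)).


Tr(a + b*sqrt(d)) = (a + b*sqrt(d)) + (a - b*sqrt(d)) = 2a
= 2 * (-48)
= -96

-96


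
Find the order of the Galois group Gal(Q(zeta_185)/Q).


|Gal(Q(zeta_185)/Q)| = phi(185)
= 144

144


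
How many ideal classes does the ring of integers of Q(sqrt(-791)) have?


K = Q(sqrt(-791)). d mod 4 = 1, so D = disc(K) = d = -791
h(K) equals the number of primitive reduced positive-definite forms (a, b, c) = a*x^2 + b*x*y + c*y^2 with b^2 - 4ac = D,
where reduced means |b| <= a <= c, with b >= 0 whenever |b| = a or a = c, and primitive means gcd(a, b, c) = 1.
Reduced forces 3a^2 <= |D| = 791, so 1 <= a <= 16; b must have the parity of D, and c = (b^2 - D)/(4a) must be an integer >= a.
Enumerate a = 1..16, b in [-a, a]:
  a=1: (1, 1, 198)  [1]
  a=2: (2, -1, 99), (2, 1, 99)  [2]
  a=3: (3, -1, 66), (3, 1, 66)  [2]
  a=4: (4, -3, 50), (4, 3, 50)  [2]
  a=5: (5, -3, 40), (5, 3, 40)  [2]
  a=6: (6, -5, 34), (6, -1, 33), (6, 1, 33), (6, 5, 34)  [4]
  a=7: (7, 7, 30)  [1]
  a=8: (8, -3, 25), (8, 3, 25)  [2]
  a=9: (9, -1, 22), (9, 1, 22)  [2]
  a=10: (10, -7, 21), (10, -3, 20), (10, 3, 20), (10, 7, 21)  [4]
  a=11: (11, -1, 18), (11, 1, 18)  [2]
  a=12: (12, -11, 19), (12, -5, 17), (12, 5, 17), (12, 11, 19)  [4]
  a=13: none
  a=14: (14, -7, 15), (14, 7, 15)  [2]
  a=15: (15, -13, 16), (15, 13, 16)  [2]
  a=16: none
Total reduced forms: 1 + 2 + 2 + 2 + 2 + 4 + 1 + 2 + 2 + 4 + 2 + 4 + 2 + 2 = 32
h = 32

32


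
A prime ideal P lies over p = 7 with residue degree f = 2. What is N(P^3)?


N(P^a) = p^(a*f)
= 7^(3*2)
= 7^6
= 117649

117649


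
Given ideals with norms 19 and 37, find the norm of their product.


N(IJ) = N(I) * N(J)
= 19 * 37
= 703

703


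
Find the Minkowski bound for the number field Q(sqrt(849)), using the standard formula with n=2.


d = 849, d mod 4 = 1, so disc(K) = d = 849; |disc(K)| = 849
Real quadratic field, so n = 2, s = r2 = 0, r1 = 2
M = (n!/n^n) * (4/pi)^s * sqrt(|disc(K)|) = (2!/2^2) * (4/pi)^0 * sqrt(849)
= 0.5 * 1.000000 * 29.137605
= 14.5688

14.5688


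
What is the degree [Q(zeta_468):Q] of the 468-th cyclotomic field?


The degree equals Euler's totient phi(468).
468 = 2^2 * 3^2 * 13
phi(468) = 144

144


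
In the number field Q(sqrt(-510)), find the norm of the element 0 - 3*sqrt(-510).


N(a + b*sqrt(d)) = a^2 - d*b^2
= (0)^2 - (-510)*(-3)^2
= 0 + 4590
= 4590

4590


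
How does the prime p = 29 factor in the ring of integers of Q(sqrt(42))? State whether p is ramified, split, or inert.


K = Q(sqrt(42)). Since d mod 4 = 2, disc(K) = 168.
Check p | disc: 168 mod 29 = 23.
p does not divide disc. Compute Legendre symbol (d/p):
13^((29-1)/2) mod 29 = 1
(d/p) = 1, so p splits: (p) = P*P' with e=1, f=1, g=2.
Therefore p is split.

split


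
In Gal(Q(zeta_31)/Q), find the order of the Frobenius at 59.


The Frobenius at p in Gal(Q(zeta_n)/Q) = (Z/nZ)* is the class of p, so its order is ord_31(59), the smallest k >= 1 with 59^k = 1 mod 31.
n = 31 = 31, phi(31) = 30; the order divides phi(n).
Divisors of 30: 1, 2, 3, 5, 6, 10, 15, 30
Repeated squaring mod 31: 59^1 = 28, 59^2 = 9, 59^4 = 19, 59^8 = 20, 59^16 = 28
Test divisors in increasing order:
  k=1: 59^1 = 28 mod 31
  k=2: 59^2 = 9 mod 31
  k=3: 59^3 = 9 * 28 = 4 mod 31
  k=5: 59^5 = 19 * 28 = 5 mod 31
  k=6: 59^6 = 19 * 9 = 16 mod 31
  k=10: 59^10 = 20 * 9 = 25 mod 31
  k=15: 59^15 = 20 * 19 * 9 * 28 = 1 mod 31  <- first divisor giving 1
Order = 15

15


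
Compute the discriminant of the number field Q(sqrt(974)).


For K = Q(sqrt(d)) with d squarefree: disc(K) = d if d = 1 mod 4, and disc(K) = 4d if d = 2 or 3 mod 4.
Here d = 974, and d mod 4 = 2.
d = 2 mod 4, not 1 (O_K = Z[sqrt(d)]), so disc(K) = 4d = 4 * (974) = 3896

3896


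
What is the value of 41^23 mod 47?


p = 47 is prime and the exponent is (p-1)/2 = 23, so by Euler's criterion 41^23 = (41/47) = +1 or -1 mod 47.
Compute by square-and-multiply:
  23 = 16 + 4 + 2 + 1 (binary 10111)
  Repeated squaring mod 47: 41^1 = 41, 41^2 = 36, 41^4 = 27, 41^8 = 24, 41^16 = 12
  41^23 = 41^16 * 41^4 * 41^2 * 41^1 = 12 * 27 * 36 * 41 mod 47
    12 * 27 = 324 = 42 mod 47
    42 * 36 = 1512 = 8 mod 47
    8 * 41 = 328 = 46 mod 47
  41^23 = 46 mod 47
Result 46 = p - 1 = -1 mod 47: 41 is a quadratic non-residue mod 47. As a residue in [0, p-1] the value is 46.
41^23 mod 47 = 46

46
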